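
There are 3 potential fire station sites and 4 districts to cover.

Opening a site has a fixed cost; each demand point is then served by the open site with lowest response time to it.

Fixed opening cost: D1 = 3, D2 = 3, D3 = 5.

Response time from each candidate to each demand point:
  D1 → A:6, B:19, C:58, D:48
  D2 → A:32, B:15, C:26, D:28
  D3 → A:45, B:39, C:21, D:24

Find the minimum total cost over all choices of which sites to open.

77

Open {D1, D2, D3}: assign each demand point to its cheapest open site.
  A→D1 6, B→D2 15, C→D3 21, D→D3 24
  response time 66, fixed 11 → total 77.
Compare {D1, D3}: response time 70 + fixed 8 = 78.
Compare {D1, D2}: response time 75 + fixed 6 = 81.
Compare {D2, D3}: response time 92 + fixed 8 = 100.
All other subsets cost ≥ 78. Minimum total cost: 77.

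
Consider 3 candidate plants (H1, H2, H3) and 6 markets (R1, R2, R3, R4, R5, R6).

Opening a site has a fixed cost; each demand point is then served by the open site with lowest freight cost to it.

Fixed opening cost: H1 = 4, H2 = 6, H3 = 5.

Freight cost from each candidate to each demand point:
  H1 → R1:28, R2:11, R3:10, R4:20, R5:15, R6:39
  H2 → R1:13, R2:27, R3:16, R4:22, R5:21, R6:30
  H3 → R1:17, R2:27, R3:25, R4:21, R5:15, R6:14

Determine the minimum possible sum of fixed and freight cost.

96

Open {H1, H3}: assign each demand point to its cheapest open site.
  R1→H3 17, R2→H1 11, R3→H1 10, R4→H1 20, R5→H1 15, R6→H3 14
  freight cost 87, fixed 9 → total 96.
Compare {H1, H2, H3}: freight cost 83 + fixed 15 = 98.
Compare {H1, H2}: freight cost 99 + fixed 10 = 109.
Compare {H2, H3}: freight cost 106 + fixed 11 = 117.
All other subsets cost ≥ 98. Minimum total cost: 96.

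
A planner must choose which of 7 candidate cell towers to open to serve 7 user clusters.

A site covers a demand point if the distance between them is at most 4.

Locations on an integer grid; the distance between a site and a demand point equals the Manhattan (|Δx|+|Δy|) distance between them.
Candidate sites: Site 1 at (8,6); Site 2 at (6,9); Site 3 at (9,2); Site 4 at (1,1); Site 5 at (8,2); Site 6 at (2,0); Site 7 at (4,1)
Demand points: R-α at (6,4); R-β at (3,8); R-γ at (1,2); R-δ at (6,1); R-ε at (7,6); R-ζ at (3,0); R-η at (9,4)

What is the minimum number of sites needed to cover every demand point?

Coverage sets (demand points within 4 of each site):
  Site 1: {R-α, R-ε, R-η}
  Site 2: {R-β, R-ε}
  Site 3: {R-δ, R-η}
  Site 4: {R-γ, R-ζ}
  Site 5: {R-α, R-δ, R-η}
  Site 6: {R-γ, R-ζ}
  Site 7: {R-γ, R-δ, R-ζ}
No 2 sites suffice: every size-2 union leaves at least one demand point uncovered.
But {Site 1, Site 2, Site 7} covers everything, so the minimum is 3.

3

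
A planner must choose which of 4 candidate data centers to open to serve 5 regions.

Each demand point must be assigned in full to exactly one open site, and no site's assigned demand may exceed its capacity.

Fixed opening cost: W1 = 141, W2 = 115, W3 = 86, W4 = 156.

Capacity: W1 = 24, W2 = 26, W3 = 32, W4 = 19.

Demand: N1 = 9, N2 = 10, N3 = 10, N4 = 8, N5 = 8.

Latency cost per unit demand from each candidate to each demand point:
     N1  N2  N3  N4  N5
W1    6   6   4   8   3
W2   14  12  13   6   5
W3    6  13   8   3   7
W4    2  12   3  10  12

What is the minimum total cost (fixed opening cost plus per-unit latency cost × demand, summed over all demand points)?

Open {W1, W3}; cheapest assignment that respects the capacities:
  W1 (cap 24, load 20): N2, N3 — cost 10×6 + 10×4 = 100
  W3 (cap 32, load 25): N1, N4, N5 — cost 9×6 + 8×3 + 8×7 = 134
  Shipping 234, fixed 227 → total 461.
  Any other capacity-feasible assignment to {W1, W3} ships for at least 234.
Compare {W3, W4}: its best feasible assignment gives total 500.
Compare {W2, W3}: its best feasible assignment gives total 519.
Every other set of open sites that can feasibly serve all demand totals ≥ 500 even under its best assignment. Minimum: 461.

461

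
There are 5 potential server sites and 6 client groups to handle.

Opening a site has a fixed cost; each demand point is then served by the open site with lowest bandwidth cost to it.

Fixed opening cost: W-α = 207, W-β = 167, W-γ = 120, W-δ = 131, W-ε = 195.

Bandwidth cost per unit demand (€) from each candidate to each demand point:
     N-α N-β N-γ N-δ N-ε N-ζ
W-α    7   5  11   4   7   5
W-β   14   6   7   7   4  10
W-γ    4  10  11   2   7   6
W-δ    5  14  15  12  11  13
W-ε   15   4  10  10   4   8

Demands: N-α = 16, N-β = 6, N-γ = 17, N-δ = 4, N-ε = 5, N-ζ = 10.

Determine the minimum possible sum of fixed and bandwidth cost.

534

Open {W-γ}: assign each demand point to its cheapest open site.
  N-α→W-γ 16×4=64, N-β→W-γ 6×10=60, N-γ→W-γ 17×11=187, N-δ→W-γ 4×2=8, N-ε→W-γ 5×7=35, N-ζ→W-γ 10×6=60
  bandwidth cost 414, fixed 120 → total 534.
Compare {W-β, W-γ}: bandwidth cost 307 + fixed 287 = 594.
Compare {W-α}: bandwidth cost 430 + fixed 207 = 637.
Compare {W-γ, W-ε}: bandwidth cost 346 + fixed 315 = 661.
All other subsets cost ≥ 594. Minimum total cost: 534.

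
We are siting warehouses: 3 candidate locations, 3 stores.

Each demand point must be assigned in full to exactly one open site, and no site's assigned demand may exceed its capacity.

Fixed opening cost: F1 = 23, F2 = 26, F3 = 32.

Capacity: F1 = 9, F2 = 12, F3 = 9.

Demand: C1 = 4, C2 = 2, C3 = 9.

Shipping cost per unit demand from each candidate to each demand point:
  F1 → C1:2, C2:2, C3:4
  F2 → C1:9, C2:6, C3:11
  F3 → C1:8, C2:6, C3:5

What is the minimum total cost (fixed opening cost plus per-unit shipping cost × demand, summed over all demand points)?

Open {F1, F3}; cheapest assignment that respects the capacities:
  F1 (cap 9, load 6): C1, C2 — cost 4×2 + 2×2 = 12
  F3 (cap 9, load 9): C3 — cost 9×5 = 45
  Shipping 57, fixed 55 → total 112.
  Any other capacity-feasible assignment to {F1, F3} ships for at least 57.
Compare {F1, F2}: its best feasible assignment gives total 133.
Compare {F1, F2, F3}: its best feasible assignment gives total 138.
Every other set of open sites that can feasibly serve all demand totals ≥ 133 even under its best assignment. Minimum: 112.

112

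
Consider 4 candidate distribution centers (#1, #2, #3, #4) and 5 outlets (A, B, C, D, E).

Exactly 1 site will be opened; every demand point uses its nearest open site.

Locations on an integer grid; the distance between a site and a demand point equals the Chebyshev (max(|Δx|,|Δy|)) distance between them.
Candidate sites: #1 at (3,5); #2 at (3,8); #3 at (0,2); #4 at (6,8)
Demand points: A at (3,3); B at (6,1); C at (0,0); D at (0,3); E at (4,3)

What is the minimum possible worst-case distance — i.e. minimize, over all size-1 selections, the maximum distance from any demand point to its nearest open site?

Open {#1}.
  Farthest demand point is C at distance 5 (to #1); all others are ≤ 5.
With {#3} the worst case is 6.
With {#2} the worst case is 8.
No size-1 selection achieves below 5.

5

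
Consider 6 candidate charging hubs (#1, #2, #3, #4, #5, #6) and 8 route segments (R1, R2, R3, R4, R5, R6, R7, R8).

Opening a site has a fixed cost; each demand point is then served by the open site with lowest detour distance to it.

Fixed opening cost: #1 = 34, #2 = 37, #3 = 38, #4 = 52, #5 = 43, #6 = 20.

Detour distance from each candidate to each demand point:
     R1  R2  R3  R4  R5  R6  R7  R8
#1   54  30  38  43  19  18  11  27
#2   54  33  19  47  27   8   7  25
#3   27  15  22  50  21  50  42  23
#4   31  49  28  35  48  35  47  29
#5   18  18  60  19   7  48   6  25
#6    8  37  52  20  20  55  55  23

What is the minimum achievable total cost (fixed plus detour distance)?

Open {#2, #6}: assign each demand point to its cheapest open site.
  R1→#6 8, R2→#2 33, R3→#2 19, R4→#6 20, R5→#6 20, R6→#2 8, R7→#2 7, R8→#6 23
  detour distance 138, fixed 57 → total 195.
Compare {#2, #5}: detour distance 120 + fixed 80 = 200.
Compare {#2, #5, #6}: detour distance 108 + fixed 100 = 208.
Compare {#2, #3, #6}: detour distance 120 + fixed 95 = 215.
All other subsets cost ≥ 200. Minimum total cost: 195.

195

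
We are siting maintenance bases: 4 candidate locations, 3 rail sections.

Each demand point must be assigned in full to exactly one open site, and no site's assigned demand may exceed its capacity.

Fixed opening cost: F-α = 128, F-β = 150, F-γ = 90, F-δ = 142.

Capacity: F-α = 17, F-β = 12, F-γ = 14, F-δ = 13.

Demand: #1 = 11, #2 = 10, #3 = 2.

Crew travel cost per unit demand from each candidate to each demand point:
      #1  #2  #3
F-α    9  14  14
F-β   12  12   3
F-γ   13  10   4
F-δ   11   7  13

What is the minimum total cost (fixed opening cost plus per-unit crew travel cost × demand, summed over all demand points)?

Open {F-α, F-γ}; cheapest assignment that respects the capacities:
  F-α (cap 17, load 11): #1 — cost 11×9 = 99
  F-γ (cap 14, load 12): #2, #3 — cost 10×10 + 2×4 = 108
  Shipping 207, fixed 218 → total 425.
  Any other capacity-feasible assignment to {F-α, F-γ} ships for at least 207.
Compare {F-γ, F-δ}: its best feasible assignment gives total 453.
Compare {F-α, F-δ}: its best feasible assignment gives total 465.
Every other set of open sites that can feasibly serve all demand totals ≥ 453 even under its best assignment. Minimum: 425.

425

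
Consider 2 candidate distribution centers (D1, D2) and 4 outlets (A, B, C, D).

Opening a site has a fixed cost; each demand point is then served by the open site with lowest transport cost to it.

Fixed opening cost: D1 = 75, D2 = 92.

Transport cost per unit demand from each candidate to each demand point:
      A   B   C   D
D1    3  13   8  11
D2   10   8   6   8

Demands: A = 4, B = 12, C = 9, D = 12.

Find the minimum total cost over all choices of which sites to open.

Open {D2}: assign each demand point to its cheapest open site.
  A→D2 4×10=40, B→D2 12×8=96, C→D2 9×6=54, D→D2 12×8=96
  transport cost 286, fixed 92 → total 378.
Compare {D1, D2}: transport cost 258 + fixed 167 = 425.
Compare {D1}: transport cost 372 + fixed 75 = 447.

378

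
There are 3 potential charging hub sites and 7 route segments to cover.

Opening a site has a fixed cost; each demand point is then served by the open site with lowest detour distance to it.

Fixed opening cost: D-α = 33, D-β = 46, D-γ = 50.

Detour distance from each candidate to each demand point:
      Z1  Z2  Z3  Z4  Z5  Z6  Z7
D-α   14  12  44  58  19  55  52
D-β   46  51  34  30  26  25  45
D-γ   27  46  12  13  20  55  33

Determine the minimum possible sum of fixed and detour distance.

241

Open {D-α, D-γ}: assign each demand point to its cheapest open site.
  Z1→D-α 14, Z2→D-α 12, Z3→D-γ 12, Z4→D-γ 13, Z5→D-α 19, Z6→D-α 55, Z7→D-γ 33
  detour distance 158, fixed 83 → total 241.
Compare {D-γ}: detour distance 206 + fixed 50 = 256.
Compare {D-α, D-β, D-γ}: detour distance 128 + fixed 129 = 257.
Compare {D-α, D-β}: detour distance 179 + fixed 79 = 258.
All other subsets cost ≥ 256. Minimum total cost: 241.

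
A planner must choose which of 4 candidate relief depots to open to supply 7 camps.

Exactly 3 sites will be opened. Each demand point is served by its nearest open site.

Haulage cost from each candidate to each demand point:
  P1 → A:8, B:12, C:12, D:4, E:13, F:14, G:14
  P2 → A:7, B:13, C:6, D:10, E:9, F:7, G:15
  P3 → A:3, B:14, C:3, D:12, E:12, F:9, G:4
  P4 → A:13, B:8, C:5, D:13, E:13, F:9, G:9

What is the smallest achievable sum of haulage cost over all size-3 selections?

42

Open {P1, P2, P3}.
  A→P3 3, B→P1 12, C→P3 3, D→P1 4, E→P2 9, F→P2 7, G→P3 4  ⇒ total 42.
Compare {P1, P3, P4}: total 43.
Compare {P2, P3, P4}: total 44.
No size-3 selection does better; minimum is 42.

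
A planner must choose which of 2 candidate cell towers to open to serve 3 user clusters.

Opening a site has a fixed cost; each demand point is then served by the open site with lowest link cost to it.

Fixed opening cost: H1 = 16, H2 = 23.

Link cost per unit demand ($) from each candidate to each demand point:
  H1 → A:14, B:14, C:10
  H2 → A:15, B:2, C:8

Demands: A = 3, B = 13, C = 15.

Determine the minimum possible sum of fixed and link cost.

214

Open {H2}: assign each demand point to its cheapest open site.
  A→H2 3×15=45, B→H2 13×2=26, C→H2 15×8=120
  link cost 191, fixed 23 → total 214.
Compare {H1, H2}: link cost 188 + fixed 39 = 227.
Compare {H1}: link cost 374 + fixed 16 = 390.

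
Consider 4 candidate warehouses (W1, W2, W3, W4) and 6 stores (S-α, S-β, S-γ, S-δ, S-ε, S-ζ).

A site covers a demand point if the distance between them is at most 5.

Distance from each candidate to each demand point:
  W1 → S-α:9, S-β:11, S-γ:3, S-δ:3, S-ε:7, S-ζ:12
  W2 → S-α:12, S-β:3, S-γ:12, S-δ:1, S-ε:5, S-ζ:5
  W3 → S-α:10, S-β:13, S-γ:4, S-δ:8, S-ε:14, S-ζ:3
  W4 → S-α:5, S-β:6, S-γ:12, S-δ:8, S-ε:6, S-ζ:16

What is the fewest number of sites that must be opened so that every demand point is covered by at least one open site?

3

Coverage sets (demand points within 5 of each site):
  W1: {S-γ, S-δ}
  W2: {S-β, S-δ, S-ε, S-ζ}
  W3: {S-γ, S-ζ}
  W4: {S-α}
No 2 sites suffice: every size-2 union leaves at least one demand point uncovered.
But {W1, W2, W4} covers everything, so the minimum is 3.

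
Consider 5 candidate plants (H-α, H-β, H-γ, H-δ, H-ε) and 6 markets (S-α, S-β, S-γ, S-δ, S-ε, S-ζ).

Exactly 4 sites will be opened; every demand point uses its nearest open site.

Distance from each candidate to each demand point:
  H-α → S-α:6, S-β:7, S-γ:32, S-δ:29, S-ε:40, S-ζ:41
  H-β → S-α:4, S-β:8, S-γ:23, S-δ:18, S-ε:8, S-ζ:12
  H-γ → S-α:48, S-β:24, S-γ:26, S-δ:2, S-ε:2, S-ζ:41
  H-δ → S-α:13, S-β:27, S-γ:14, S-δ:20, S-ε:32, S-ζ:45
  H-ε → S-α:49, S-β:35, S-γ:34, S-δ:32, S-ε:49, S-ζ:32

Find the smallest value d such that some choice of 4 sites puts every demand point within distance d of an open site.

14

Open {H-α, H-β, H-γ, H-δ}.
  Farthest demand point is S-γ at distance 14 (to H-δ); all others are ≤ 14.
With {H-β, H-γ, H-δ, H-ε} the worst case is 14.
With {H-α, H-β, H-δ, H-ε} the worst case is 18.
No size-4 selection achieves below 14.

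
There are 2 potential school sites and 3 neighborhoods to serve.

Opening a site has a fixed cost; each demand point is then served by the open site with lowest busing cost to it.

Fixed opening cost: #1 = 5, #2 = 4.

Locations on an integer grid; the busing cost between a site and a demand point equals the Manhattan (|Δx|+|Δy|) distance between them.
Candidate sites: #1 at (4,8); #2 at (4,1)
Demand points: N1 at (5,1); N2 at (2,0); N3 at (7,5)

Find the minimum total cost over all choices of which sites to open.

15

Open {#2}: assign each demand point to its cheapest open site.
  N1→#2 1, N2→#2 3, N3→#2 7
  busing cost 11, fixed 4 → total 15.
Compare {#1, #2}: busing cost 10 + fixed 9 = 19.
Compare {#1}: busing cost 24 + fixed 5 = 29.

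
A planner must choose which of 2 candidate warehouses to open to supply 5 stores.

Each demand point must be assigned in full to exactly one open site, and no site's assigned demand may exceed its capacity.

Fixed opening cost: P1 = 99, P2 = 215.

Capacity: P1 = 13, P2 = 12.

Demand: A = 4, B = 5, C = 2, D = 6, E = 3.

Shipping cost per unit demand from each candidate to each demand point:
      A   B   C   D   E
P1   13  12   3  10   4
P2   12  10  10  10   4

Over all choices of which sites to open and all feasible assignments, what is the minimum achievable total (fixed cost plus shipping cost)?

Open {P1, P2}; cheapest assignment that respects the capacities:
  P1 (cap 13, load 11): C, D, E — cost 2×3 + 6×10 + 3×4 = 78
  P2 (cap 12, load 9): A, B — cost 4×12 + 5×10 = 98
  Shipping 176, fixed 314 → total 490.
  Any other capacity-feasible assignment to {P1, P2} ships for at least 176.
Total demand is 20 and no other set of sites has combined capacity ≥ 20, so {P1, P2} is the only feasible choice of open sites. Minimum: 490.

490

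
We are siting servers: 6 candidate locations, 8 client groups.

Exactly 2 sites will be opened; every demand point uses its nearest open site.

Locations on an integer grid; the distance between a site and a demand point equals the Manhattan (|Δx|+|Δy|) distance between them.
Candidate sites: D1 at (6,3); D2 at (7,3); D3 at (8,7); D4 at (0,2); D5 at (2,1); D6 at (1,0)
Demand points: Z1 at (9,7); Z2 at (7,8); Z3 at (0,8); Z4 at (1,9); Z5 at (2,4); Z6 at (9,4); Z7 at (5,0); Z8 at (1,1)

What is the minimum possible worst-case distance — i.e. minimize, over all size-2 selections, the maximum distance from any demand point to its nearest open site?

Open {D1, D4}.
  Farthest demand point is Z4 at distance 8 (to D4); all others are ≤ 8.
With {D2, D4} the worst case is 8.
With {D3, D4} the worst case is 8.
No size-2 selection achieves below 8.

8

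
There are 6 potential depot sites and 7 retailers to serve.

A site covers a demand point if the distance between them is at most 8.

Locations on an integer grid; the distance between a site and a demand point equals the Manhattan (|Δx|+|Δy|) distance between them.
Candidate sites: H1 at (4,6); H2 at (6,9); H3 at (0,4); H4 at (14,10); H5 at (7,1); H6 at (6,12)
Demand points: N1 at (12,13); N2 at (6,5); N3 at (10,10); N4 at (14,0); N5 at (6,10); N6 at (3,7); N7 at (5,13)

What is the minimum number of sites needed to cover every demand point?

2

Coverage sets (demand points within 8 of each site):
  H1: {N2, N5, N6, N7}
  H2: {N2, N3, N5, N6, N7}
  H3: {N2, N6}
  H4: {N1, N3, N5}
  H5: {N2, N4}
  H6: {N1, N2, N3, N5, N6, N7}
No single site covers all 7 demand points.
But {H5, H6} covers everything, so the minimum is 2.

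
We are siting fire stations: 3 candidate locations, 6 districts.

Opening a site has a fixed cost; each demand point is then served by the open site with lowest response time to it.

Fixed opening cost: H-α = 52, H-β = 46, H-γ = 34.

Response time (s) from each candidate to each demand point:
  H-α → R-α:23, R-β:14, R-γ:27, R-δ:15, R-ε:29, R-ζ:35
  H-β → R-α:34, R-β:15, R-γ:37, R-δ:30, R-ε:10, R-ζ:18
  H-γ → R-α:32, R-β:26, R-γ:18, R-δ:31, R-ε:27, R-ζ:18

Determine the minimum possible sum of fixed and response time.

Open {H-γ}: assign each demand point to its cheapest open site.
  R-α→H-γ 32, R-β→H-γ 26, R-γ→H-γ 18, R-δ→H-γ 31, R-ε→H-γ 27, R-ζ→H-γ 18
  response time 152, fixed 34 → total 186.
Compare {H-β}: response time 144 + fixed 46 = 190.
Compare {H-α}: response time 143 + fixed 52 = 195.
Compare {H-α, H-γ}: response time 115 + fixed 86 = 201.
All other subsets cost ≥ 190. Minimum total cost: 186.

186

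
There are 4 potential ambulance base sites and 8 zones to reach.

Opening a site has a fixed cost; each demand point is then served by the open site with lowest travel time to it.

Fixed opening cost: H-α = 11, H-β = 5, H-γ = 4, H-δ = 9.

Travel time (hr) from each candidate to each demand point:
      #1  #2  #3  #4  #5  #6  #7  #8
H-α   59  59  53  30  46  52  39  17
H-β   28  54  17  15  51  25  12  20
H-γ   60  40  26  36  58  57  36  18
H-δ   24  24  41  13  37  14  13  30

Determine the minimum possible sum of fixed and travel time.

175

Open {H-β, H-δ}: assign each demand point to its cheapest open site.
  #1→H-δ 24, #2→H-δ 24, #3→H-β 17, #4→H-δ 13, #5→H-δ 37, #6→H-δ 14, #7→H-β 12, #8→H-β 20
  travel time 161, fixed 14 → total 175.
Compare {H-β, H-γ, H-δ}: travel time 159 + fixed 18 = 177.
Compare {H-γ, H-δ}: travel time 169 + fixed 13 = 182.
Compare {H-α, H-β, H-δ}: travel time 158 + fixed 25 = 183.
All other subsets cost ≥ 177. Minimum total cost: 175.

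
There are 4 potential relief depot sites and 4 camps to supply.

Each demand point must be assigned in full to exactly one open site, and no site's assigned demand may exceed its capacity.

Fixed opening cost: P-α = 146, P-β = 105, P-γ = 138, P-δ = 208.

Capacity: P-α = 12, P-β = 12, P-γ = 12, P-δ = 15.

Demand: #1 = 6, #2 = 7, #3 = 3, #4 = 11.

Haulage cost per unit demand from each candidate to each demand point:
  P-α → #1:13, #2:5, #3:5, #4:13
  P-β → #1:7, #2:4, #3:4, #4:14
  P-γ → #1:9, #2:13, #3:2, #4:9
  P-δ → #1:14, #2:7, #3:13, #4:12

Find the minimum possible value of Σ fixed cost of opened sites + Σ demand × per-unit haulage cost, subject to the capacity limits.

577

Open {P-α, P-β, P-γ}; cheapest assignment that respects the capacities:
  P-α (cap 12, load 7): #2 — cost 7×5 = 35
  P-β (cap 12, load 9): #1, #3 — cost 6×7 + 3×4 = 54
  P-γ (cap 12, load 11): #4 — cost 11×9 = 99
  Shipping 188, fixed 389 → total 577.
  Any other capacity-feasible assignment to {P-α, P-β, P-γ} ships for at least 188.
Compare {P-β, P-γ, P-δ}: its best feasible assignment gives total 653.
Compare {P-α, P-β, P-δ}: its best feasible assignment gives total 680.
Every other set of open sites that can feasibly serve all demand totals ≥ 653 even under its best assignment. Minimum: 577.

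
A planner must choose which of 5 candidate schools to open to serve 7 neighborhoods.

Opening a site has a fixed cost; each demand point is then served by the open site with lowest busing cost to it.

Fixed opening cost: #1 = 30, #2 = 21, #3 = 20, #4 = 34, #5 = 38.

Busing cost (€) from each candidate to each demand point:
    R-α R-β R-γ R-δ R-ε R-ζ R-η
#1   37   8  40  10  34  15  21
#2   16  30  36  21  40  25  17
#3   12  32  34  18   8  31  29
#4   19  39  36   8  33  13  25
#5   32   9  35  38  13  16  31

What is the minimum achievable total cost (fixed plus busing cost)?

Open {#1, #3}: assign each demand point to its cheapest open site.
  R-α→#3 12, R-β→#1 8, R-γ→#3 34, R-δ→#1 10, R-ε→#3 8, R-ζ→#1 15, R-η→#1 21
  busing cost 108, fixed 50 → total 158.
Compare {#1, #2, #3}: busing cost 104 + fixed 71 = 175.
Compare {#3}: busing cost 164 + fixed 20 = 184.
Compare {#3, #5}: busing cost 126 + fixed 58 = 184.
All other subsets cost ≥ 175. Minimum total cost: 158.

158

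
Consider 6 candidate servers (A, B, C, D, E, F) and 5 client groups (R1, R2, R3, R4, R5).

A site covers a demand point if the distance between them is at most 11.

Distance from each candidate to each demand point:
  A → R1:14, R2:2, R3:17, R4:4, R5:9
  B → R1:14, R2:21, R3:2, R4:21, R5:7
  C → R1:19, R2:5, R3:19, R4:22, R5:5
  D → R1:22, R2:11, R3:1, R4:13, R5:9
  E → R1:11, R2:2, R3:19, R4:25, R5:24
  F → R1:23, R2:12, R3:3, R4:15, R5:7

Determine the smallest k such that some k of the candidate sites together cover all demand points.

3

Coverage sets (demand points within 11 of each site):
  A: {R2, R4, R5}
  B: {R3, R5}
  C: {R2, R5}
  D: {R2, R3, R5}
  E: {R1, R2}
  F: {R3, R5}
No 2 sites suffice: every size-2 union leaves at least one demand point uncovered.
But {A, B, E} covers everything, so the minimum is 3.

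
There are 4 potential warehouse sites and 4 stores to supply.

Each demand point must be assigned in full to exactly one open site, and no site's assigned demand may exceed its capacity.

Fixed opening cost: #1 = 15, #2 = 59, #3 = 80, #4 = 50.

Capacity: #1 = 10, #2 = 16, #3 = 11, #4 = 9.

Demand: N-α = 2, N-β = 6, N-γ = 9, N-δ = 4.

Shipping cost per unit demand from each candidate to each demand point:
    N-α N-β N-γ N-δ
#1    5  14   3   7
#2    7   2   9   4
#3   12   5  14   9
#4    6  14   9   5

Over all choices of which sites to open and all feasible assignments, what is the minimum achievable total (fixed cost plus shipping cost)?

143

Open {#1, #2}; cheapest assignment that respects the capacities:
  #1 (cap 10, load 9): N-γ — cost 9×3 = 27
  #2 (cap 16, load 12): N-α, N-β, N-δ — cost 2×7 + 6×2 + 4×4 = 42
  Shipping 69, fixed 74 → total 143.
  Any other capacity-feasible assignment to {#1, #2} ships for at least 69.
Compare {#1, #2, #4}: its best feasible assignment gives total 191.
Compare {#1, #2, #3}: its best feasible assignment gives total 223.
Every other set of open sites that can feasibly serve all demand totals ≥ 191 even under its best assignment. Minimum: 143.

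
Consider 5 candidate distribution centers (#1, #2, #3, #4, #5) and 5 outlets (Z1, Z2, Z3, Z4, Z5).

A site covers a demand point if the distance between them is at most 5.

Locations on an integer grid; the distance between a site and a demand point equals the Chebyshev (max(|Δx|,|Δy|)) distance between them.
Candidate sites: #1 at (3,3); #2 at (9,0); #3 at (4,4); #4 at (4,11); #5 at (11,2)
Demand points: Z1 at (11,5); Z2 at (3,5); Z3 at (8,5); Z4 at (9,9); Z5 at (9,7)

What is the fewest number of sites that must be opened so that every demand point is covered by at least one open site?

Coverage sets (demand points within 5 of each site):
  #1: {Z2, Z3}
  #2: {Z1, Z3}
  #3: {Z2, Z3, Z4, Z5}
  #4: {Z4, Z5}
  #5: {Z1, Z3, Z5}
No single site covers all 5 demand points.
But {#2, #3} covers everything, so the minimum is 2.

2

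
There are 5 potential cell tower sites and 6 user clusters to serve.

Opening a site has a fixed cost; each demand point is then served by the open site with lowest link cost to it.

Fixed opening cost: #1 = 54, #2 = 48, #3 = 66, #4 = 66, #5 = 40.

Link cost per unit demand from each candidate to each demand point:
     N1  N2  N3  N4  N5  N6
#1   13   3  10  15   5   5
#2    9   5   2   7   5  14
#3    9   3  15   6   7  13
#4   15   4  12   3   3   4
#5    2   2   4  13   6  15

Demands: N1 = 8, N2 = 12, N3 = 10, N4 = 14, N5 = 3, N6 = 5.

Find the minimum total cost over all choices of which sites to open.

Open {#4, #5}: assign each demand point to its cheapest open site.
  N1→#5 8×2=16, N2→#5 12×2=24, N3→#5 10×4=40, N4→#4 14×3=42, N5→#4 3×3=9, N6→#4 5×4=20
  link cost 151, fixed 106 → total 257.
Compare {#2, #4, #5}: link cost 131 + fixed 154 = 285.
Compare {#1, #4, #5}: link cost 151 + fixed 160 = 311.
Compare {#3, #4, #5}: link cost 151 + fixed 172 = 323.
All other subsets cost ≥ 285. Minimum total cost: 257.

257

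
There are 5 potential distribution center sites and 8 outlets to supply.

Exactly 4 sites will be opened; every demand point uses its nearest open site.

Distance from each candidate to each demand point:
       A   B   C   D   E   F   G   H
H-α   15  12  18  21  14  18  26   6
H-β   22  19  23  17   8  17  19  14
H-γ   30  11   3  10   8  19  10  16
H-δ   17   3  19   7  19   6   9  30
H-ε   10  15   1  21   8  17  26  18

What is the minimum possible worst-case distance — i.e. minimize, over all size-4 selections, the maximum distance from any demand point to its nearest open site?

Open {H-α, H-β, H-δ, H-ε}.
  Farthest demand point is A at distance 10 (to H-ε); all others are ≤ 10.
With {H-α, H-γ, H-δ, H-ε} the worst case is 10.
With {H-β, H-γ, H-δ, H-ε} the worst case is 14.
No size-4 selection achieves below 10.

10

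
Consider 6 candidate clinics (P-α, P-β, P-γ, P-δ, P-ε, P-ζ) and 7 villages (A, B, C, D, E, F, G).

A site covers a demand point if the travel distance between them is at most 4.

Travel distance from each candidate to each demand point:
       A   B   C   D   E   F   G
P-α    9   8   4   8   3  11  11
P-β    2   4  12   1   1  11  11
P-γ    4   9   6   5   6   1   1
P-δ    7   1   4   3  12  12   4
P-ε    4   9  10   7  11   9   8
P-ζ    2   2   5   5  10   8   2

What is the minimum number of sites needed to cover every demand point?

3

Coverage sets (demand points within 4 of each site):
  P-α: {C, E}
  P-β: {A, B, D, E}
  P-γ: {A, F, G}
  P-δ: {B, C, D, G}
  P-ε: {A}
  P-ζ: {A, B, G}
No 2 sites suffice: every size-2 union leaves at least one demand point uncovered.
But {P-α, P-β, P-γ} covers everything, so the minimum is 3.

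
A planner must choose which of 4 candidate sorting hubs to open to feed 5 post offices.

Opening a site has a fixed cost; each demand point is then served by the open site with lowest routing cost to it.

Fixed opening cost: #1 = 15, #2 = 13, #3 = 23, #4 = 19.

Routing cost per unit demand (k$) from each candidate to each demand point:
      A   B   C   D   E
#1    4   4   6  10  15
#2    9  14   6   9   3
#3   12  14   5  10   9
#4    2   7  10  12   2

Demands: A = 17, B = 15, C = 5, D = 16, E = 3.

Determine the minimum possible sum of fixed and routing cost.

Open {#1, #2, #4}: assign each demand point to its cheapest open site.
  A→#4 17×2=34, B→#1 15×4=60, C→#1 5×6=30, D→#2 16×9=144, E→#4 3×2=6
  routing cost 274, fixed 47 → total 321.
Compare {#1, #4}: routing cost 290 + fixed 34 = 324.
Compare {#1, #2}: routing cost 311 + fixed 28 = 339.
Compare {#1, #2, #3, #4}: routing cost 269 + fixed 70 = 339.
All other subsets cost ≥ 324. Minimum total cost: 321.

321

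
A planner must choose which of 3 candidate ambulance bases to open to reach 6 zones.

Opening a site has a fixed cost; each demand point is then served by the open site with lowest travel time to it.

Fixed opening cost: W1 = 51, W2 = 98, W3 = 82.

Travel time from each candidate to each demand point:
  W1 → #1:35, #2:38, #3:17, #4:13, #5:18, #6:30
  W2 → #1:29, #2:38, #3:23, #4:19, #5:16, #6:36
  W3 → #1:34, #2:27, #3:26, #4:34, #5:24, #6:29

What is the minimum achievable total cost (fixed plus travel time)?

202

Open {W1}: assign each demand point to its cheapest open site.
  #1→W1 35, #2→W1 38, #3→W1 17, #4→W1 13, #5→W1 18, #6→W1 30
  travel time 151, fixed 51 → total 202.
Compare {W3}: travel time 174 + fixed 82 = 256.
Compare {W2}: travel time 161 + fixed 98 = 259.
Compare {W1, W3}: travel time 138 + fixed 133 = 271.
All other subsets cost ≥ 256. Minimum total cost: 202.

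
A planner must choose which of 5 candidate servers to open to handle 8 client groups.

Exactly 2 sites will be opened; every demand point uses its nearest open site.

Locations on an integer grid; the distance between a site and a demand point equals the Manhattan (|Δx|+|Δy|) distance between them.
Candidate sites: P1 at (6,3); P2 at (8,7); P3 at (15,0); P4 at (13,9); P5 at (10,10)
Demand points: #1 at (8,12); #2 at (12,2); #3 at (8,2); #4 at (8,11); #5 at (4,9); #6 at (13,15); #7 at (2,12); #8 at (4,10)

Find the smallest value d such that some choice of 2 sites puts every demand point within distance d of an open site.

10

Open {P1, P5}.
  Farthest demand point is #7 at distance 10 (to P5); all others are ≤ 10.
With {P2, P5} the worst case is 10.
With {P3, P5} the worst case is 10.
No size-2 selection achieves below 10.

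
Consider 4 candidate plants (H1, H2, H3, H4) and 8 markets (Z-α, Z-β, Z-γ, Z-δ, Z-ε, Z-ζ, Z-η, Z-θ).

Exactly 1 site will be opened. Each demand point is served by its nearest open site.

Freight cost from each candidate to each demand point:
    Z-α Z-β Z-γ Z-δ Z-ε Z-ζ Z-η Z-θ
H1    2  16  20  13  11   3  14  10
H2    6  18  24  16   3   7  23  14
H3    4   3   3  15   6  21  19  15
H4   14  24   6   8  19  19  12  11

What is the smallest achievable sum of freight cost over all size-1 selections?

Open {H3}.
  Z-α→H3 4, Z-β→H3 3, Z-γ→H3 3, Z-δ→H3 15, Z-ε→H3 6, Z-ζ→H3 21, Z-η→H3 19, Z-θ→H3 15  ⇒ total 86.
Compare {H1}: total 89.
Compare {H2}: total 111.
No size-1 selection does better; minimum is 86.

86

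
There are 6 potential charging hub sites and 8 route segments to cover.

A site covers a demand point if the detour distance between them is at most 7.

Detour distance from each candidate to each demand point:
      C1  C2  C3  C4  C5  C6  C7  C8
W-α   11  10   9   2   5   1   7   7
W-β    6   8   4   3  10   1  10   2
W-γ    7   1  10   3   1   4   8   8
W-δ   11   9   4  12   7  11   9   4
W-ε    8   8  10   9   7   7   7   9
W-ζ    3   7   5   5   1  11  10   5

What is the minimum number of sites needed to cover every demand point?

2

Coverage sets (demand points within 7 of each site):
  W-α: {C4, C5, C6, C7, C8}
  W-β: {C1, C3, C4, C6, C8}
  W-γ: {C1, C2, C4, C5, C6}
  W-δ: {C3, C5, C8}
  W-ε: {C5, C6, C7}
  W-ζ: {C1, C2, C3, C4, C5, C8}
No single site covers all 8 demand points.
But {W-α, W-ζ} covers everything, so the minimum is 2.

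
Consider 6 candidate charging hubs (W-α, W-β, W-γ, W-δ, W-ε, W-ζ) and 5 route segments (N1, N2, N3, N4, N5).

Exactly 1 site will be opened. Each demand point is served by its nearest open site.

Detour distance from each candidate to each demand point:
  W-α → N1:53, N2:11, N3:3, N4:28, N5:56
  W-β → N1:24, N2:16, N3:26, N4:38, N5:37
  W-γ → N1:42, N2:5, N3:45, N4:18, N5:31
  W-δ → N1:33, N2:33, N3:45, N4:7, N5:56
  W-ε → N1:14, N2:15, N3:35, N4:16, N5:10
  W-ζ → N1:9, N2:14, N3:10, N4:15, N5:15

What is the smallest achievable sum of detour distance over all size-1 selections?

Open {W-ζ}.
  N1→W-ζ 9, N2→W-ζ 14, N3→W-ζ 10, N4→W-ζ 15, N5→W-ζ 15  ⇒ total 63.
Compare {W-ε}: total 90.
Compare {W-β}: total 141.
No size-1 selection does better; minimum is 63.

63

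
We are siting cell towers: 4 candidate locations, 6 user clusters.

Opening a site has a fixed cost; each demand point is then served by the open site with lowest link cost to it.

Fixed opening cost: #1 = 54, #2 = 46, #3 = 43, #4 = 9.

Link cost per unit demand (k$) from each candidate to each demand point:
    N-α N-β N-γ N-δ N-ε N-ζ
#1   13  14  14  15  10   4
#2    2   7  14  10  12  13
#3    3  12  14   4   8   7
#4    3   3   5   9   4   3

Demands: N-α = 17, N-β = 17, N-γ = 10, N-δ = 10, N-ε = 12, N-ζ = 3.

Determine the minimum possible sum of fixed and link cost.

Open {#3, #4}: assign each demand point to its cheapest open site.
  N-α→#3 17×3=51, N-β→#4 17×3=51, N-γ→#4 10×5=50, N-δ→#3 10×4=40, N-ε→#4 12×4=48, N-ζ→#4 3×3=9
  link cost 249, fixed 52 → total 301.
Compare {#4}: link cost 299 + fixed 9 = 308.
Compare {#2, #3, #4}: link cost 232 + fixed 98 = 330.
Compare {#2, #4}: link cost 282 + fixed 55 = 337.
All other subsets cost ≥ 308. Minimum total cost: 301.

301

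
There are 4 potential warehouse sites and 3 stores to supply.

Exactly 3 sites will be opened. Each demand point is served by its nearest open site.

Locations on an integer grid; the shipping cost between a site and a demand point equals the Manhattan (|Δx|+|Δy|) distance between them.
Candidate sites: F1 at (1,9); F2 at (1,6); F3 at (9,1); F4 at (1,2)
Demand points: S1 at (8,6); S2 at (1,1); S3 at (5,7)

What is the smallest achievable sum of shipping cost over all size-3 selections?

12

Open {F2, F3, F4}.
  S1→F3 6, S2→F4 1, S3→F2 5  ⇒ total 12.
Compare {F1, F2, F4}: total 13.
Compare {F1, F3, F4}: total 13.
No size-3 selection does better; minimum is 12.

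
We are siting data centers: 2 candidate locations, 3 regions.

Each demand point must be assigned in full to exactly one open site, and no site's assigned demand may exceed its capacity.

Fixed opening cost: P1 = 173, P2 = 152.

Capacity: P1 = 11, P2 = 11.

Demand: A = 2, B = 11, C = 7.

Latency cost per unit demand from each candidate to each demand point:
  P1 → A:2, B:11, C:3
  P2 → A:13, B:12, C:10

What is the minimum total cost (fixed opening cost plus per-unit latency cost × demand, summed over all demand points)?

Open {P1, P2}; cheapest assignment that respects the capacities:
  P1 (cap 11, load 9): A, C — cost 2×2 + 7×3 = 25
  P2 (cap 11, load 11): B — cost 11×12 = 132
  Shipping 157, fixed 325 → total 482.
  Any other capacity-feasible assignment to {P1, P2} ships for at least 157.
Total demand is 20 and no other set of sites has combined capacity ≥ 20, so {P1, P2} is the only feasible choice of open sites. Minimum: 482.

482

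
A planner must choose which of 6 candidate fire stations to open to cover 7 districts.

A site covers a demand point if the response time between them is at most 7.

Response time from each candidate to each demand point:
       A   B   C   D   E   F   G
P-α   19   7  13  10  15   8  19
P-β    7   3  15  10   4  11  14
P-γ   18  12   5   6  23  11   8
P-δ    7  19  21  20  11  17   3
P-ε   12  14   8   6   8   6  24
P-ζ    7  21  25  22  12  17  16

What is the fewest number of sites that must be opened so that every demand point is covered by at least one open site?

Coverage sets (demand points within 7 of each site):
  P-α: {B}
  P-β: {A, B, E}
  P-γ: {C, D}
  P-δ: {A, G}
  P-ε: {D, F}
  P-ζ: {A}
No 3 sites suffice: every size-3 union leaves at least one demand point uncovered.
But {P-β, P-γ, P-δ, P-ε} covers everything, so the minimum is 4.

4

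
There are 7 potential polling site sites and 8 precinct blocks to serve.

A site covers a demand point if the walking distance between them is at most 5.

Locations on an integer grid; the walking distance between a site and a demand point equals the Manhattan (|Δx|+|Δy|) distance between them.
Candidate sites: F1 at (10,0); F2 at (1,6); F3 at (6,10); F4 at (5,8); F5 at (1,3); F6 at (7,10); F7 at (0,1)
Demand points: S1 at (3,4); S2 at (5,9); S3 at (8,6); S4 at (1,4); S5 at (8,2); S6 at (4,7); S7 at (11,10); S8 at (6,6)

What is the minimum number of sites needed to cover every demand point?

3

Coverage sets (demand points within 5 of each site):
  F1: {S5}
  F2: {S1, S4, S6, S8}
  F3: {S2, S6, S7, S8}
  F4: {S2, S3, S6, S8}
  F5: {S1, S4}
  F6: {S2, S3, S7, S8}
  F7: {S4}
No 2 sites suffice: every size-2 union leaves at least one demand point uncovered.
But {F1, F2, F6} covers everything, so the minimum is 3.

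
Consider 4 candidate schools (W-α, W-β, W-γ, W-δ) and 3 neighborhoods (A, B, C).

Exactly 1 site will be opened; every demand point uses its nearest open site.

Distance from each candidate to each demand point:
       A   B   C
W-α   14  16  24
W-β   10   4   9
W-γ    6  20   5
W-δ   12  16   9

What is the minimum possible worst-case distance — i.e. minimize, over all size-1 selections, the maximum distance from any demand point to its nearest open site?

10

Open {W-β}.
  Farthest demand point is A at distance 10 (to W-β); all others are ≤ 10.
With {W-δ} the worst case is 16.
With {W-γ} the worst case is 20.
No size-1 selection achieves below 10.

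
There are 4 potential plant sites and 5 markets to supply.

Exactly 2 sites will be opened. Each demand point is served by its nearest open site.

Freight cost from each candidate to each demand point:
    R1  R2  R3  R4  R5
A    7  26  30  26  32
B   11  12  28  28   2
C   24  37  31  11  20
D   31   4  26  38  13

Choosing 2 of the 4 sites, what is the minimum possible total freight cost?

64

Open {B, C}.
  R1→B 11, R2→B 12, R3→B 28, R4→C 11, R5→B 2  ⇒ total 64.
Compare {B, D}: total 71.
Compare {A, B}: total 75.
No size-2 selection does better; minimum is 64.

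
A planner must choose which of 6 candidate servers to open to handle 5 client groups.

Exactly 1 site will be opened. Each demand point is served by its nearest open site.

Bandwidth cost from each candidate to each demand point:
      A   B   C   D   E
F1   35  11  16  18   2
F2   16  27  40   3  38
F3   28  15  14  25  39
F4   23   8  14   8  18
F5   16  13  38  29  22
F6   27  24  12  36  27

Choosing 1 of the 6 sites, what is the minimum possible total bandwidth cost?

71

Open {F4}.
  A→F4 23, B→F4 8, C→F4 14, D→F4 8, E→F4 18  ⇒ total 71.
Compare {F1}: total 82.
Compare {F5}: total 118.
No size-1 selection does better; minimum is 71.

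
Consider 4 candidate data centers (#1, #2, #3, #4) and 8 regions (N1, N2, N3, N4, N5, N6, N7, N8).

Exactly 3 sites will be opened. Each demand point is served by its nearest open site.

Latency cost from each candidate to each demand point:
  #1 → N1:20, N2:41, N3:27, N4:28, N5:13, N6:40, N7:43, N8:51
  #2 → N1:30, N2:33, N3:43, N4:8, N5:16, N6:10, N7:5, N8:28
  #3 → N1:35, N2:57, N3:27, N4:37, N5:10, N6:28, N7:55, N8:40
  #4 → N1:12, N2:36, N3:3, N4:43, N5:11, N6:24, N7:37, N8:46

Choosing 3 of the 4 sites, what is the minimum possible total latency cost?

Open {#2, #3, #4}.
  N1→#4 12, N2→#2 33, N3→#4 3, N4→#2 8, N5→#3 10, N6→#2 10, N7→#2 5, N8→#2 28  ⇒ total 109.
Compare {#1, #2, #4}: total 110.
Compare {#1, #2, #3}: total 141.
No size-3 selection does better; minimum is 109.

109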